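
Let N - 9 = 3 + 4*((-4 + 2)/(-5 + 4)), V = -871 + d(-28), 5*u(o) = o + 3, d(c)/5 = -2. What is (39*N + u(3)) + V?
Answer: -499/5 ≈ -99.800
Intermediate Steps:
d(c) = -10 (d(c) = 5*(-2) = -10)
u(o) = ⅗ + o/5 (u(o) = (o + 3)/5 = (3 + o)/5 = ⅗ + o/5)
V = -881 (V = -871 - 10 = -881)
N = 20 (N = 9 + (3 + 4*((-4 + 2)/(-5 + 4))) = 9 + (3 + 4*(-2/(-1))) = 9 + (3 + 4*(-2*(-1))) = 9 + (3 + 4*2) = 9 + (3 + 8) = 9 + 11 = 20)
(39*N + u(3)) + V = (39*20 + (⅗ + (⅕)*3)) - 881 = (780 + (⅗ + ⅗)) - 881 = (780 + 6/5) - 881 = 3906/5 - 881 = -499/5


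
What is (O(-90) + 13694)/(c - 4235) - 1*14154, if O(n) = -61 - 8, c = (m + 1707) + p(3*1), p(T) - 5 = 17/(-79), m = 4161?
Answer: -366047783/25877 ≈ -14146.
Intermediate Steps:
p(T) = 378/79 (p(T) = 5 + 17/(-79) = 5 + 17*(-1/79) = 5 - 17/79 = 378/79)
c = 463950/79 (c = (4161 + 1707) + 378/79 = 5868 + 378/79 = 463950/79 ≈ 5872.8)
O(n) = -69
(O(-90) + 13694)/(c - 4235) - 1*14154 = (-69 + 13694)/(463950/79 - 4235) - 1*14154 = 13625/(129385/79) - 14154 = 13625*(79/129385) - 14154 = 215275/25877 - 14154 = -366047783/25877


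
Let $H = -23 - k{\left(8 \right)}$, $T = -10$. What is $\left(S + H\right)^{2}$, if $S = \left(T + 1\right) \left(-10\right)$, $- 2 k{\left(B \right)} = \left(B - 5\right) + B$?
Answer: $\frac{21025}{4} \approx 5256.3$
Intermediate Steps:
$k{\left(B \right)} = \frac{5}{2} - B$ ($k{\left(B \right)} = - \frac{\left(B - 5\right) + B}{2} = - \frac{\left(-5 + B\right) + B}{2} = - \frac{-5 + 2 B}{2} = \frac{5}{2} - B$)
$H = - \frac{35}{2}$ ($H = -23 - \left(\frac{5}{2} - 8\right) = -23 - - \frac{11}{2} = -23 + \frac{11}{2} = - \frac{35}{2} \approx -17.5$)
$S = 90$ ($S = \left(-10 + 1\right) \left(-10\right) = \left(-9\right) \left(-10\right) = 90$)
$\left(S + H\right)^{2} = \left(90 - \frac{35}{2}\right)^{2} = \left(\frac{145}{2}\right)^{2} = \frac{21025}{4}$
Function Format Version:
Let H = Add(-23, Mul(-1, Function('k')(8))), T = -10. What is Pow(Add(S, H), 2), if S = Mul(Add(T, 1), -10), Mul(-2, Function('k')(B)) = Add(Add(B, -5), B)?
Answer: Rational(21025, 4) ≈ 5256.3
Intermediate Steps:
Function('k')(B) = Add(Rational(5, 2), Mul(-1, B)) (Function('k')(B) = Mul(Rational(-1, 2), Add(Add(B, -5), B)) = Mul(Rational(-1, 2), Add(Add(-5, B), B)) = Mul(Rational(-1, 2), Add(-5, Mul(2, B))) = Add(Rational(5, 2), Mul(-1, B)))
H = Rational(-35, 2) (H = Add(-23, Mul(-1, Add(Rational(5, 2), Mul(-1, 8)))) = Add(-23, Mul(-1, Add(Rational(5, 2), -8))) = Add(-23, Mul(-1, Rational(-11, 2))) = Add(-23, Rational(11, 2)) = Rational(-35, 2) ≈ -17.500)
S = 90 (S = Mul(Add(-10, 1), -10) = Mul(-9, -10) = 90)
Pow(Add(S, H), 2) = Pow(Add(90, Rational(-35, 2)), 2) = Pow(Rational(145, 2), 2) = Rational(21025, 4)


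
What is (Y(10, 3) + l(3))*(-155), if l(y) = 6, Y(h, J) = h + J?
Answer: -2945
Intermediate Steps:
Y(h, J) = J + h
(Y(10, 3) + l(3))*(-155) = ((3 + 10) + 6)*(-155) = (13 + 6)*(-155) = 19*(-155) = -2945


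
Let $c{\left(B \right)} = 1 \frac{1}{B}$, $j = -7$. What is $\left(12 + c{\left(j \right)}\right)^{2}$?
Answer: $\frac{6889}{49} \approx 140.59$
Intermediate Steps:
$c{\left(B \right)} = \frac{1}{B}$
$\left(12 + c{\left(j \right)}\right)^{2} = \left(12 + \frac{1}{-7}\right)^{2} = \left(12 - \frac{1}{7}\right)^{2} = \left(\frac{83}{7}\right)^{2} = \frac{6889}{49}$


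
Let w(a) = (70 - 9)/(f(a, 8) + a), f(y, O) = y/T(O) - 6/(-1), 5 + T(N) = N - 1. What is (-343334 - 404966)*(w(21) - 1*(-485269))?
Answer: -1089384029804/3 ≈ -3.6313e+11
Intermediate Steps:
T(N) = -6 + N (T(N) = -5 + (N - 1) = -5 + (-1 + N) = -6 + N)
f(y, O) = 6 + y/(-6 + O) (f(y, O) = y/(-6 + O) - 6/(-1) = y/(-6 + O) - 6*(-1) = y/(-6 + O) + 6 = 6 + y/(-6 + O))
w(a) = 61/(6 + 3*a/2) (w(a) = (70 - 9)/((-36 + a + 6*8)/(-6 + 8) + a) = 61/((-36 + a + 48)/2 + a) = 61/((12 + a)/2 + a) = 61/((6 + a/2) + a) = 61/(6 + 3*a/2))
(-343334 - 404966)*(w(21) - 1*(-485269)) = (-343334 - 404966)*(122/(3*(4 + 21)) - 1*(-485269)) = -748300*((122/3)/25 + 485269) = -748300*((122/3)*(1/25) + 485269) = -748300*(122/75 + 485269) = -748300*36395297/75 = -1089384029804/3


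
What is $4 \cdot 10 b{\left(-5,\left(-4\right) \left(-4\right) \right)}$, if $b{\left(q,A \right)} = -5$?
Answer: $-200$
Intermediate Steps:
$4 \cdot 10 b{\left(-5,\left(-4\right) \left(-4\right) \right)} = 4 \cdot 10 \left(-5\right) = 40 \left(-5\right) = -200$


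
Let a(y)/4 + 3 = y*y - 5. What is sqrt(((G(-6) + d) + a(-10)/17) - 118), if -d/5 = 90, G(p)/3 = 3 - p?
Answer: 9*I*sqrt(1853)/17 ≈ 22.789*I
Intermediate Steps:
G(p) = 9 - 3*p (G(p) = 3*(3 - p) = 9 - 3*p)
d = -450 (d = -5*90 = -450)
a(y) = -32 + 4*y**2 (a(y) = -12 + 4*(y*y - 5) = -12 + 4*(y**2 - 5) = -12 + 4*(-5 + y**2) = -12 + (-20 + 4*y**2) = -32 + 4*y**2)
sqrt(((G(-6) + d) + a(-10)/17) - 118) = sqrt((((9 - 3*(-6)) - 450) + (-32 + 4*(-10)**2)/17) - 118) = sqrt((((9 + 18) - 450) + (-32 + 4*100)*(1/17)) - 118) = sqrt(((27 - 450) + (-32 + 400)*(1/17)) - 118) = sqrt((-423 + 368*(1/17)) - 118) = sqrt((-423 + 368/17) - 118) = sqrt(-6823/17 - 118) = sqrt(-8829/17) = 9*I*sqrt(1853)/17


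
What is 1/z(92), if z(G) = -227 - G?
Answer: -1/319 ≈ -0.0031348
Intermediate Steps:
1/z(92) = 1/(-227 - 1*92) = 1/(-227 - 92) = 1/(-319) = -1/319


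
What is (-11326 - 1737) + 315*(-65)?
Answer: -33538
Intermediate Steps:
(-11326 - 1737) + 315*(-65) = -13063 - 20475 = -33538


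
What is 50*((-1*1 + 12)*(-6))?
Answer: -3300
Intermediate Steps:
50*((-1*1 + 12)*(-6)) = 50*((-1 + 12)*(-6)) = 50*(11*(-6)) = 50*(-66) = -3300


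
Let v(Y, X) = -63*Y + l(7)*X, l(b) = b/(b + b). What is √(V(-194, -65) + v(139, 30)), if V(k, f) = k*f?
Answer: 2*√967 ≈ 62.193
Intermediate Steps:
V(k, f) = f*k
l(b) = ½ (l(b) = b/((2*b)) = (1/(2*b))*b = ½)
v(Y, X) = X/2 - 63*Y (v(Y, X) = -63*Y + X/2 = X/2 - 63*Y)
√(V(-194, -65) + v(139, 30)) = √(-65*(-194) + ((½)*30 - 63*139)) = √(12610 + (15 - 8757)) = √(12610 - 8742) = √3868 = 2*√967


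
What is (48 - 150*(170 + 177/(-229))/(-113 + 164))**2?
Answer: 3065251617796/15155449 ≈ 2.0225e+5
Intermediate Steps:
(48 - 150*(170 + 177/(-229))/(-113 + 164))**2 = (48 - 150/(51/(170 + 177*(-1/229))))**2 = (48 - 150/(51/(170 - 177/229)))**2 = (48 - 150/(51/(38753/229)))**2 = (48 - 150/(51*(229/38753)))**2 = (48 - 150/11679/38753)**2 = (48 - 150*38753/11679)**2 = (48 - 1937650/3893)**2 = (-1750786/3893)**2 = 3065251617796/15155449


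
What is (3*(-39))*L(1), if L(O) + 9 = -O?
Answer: 1170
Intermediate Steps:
L(O) = -9 - O
(3*(-39))*L(1) = (3*(-39))*(-9 - 1*1) = -117*(-9 - 1) = -117*(-10) = 1170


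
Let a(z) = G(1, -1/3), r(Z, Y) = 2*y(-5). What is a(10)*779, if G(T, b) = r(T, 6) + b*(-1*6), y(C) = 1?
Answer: 3116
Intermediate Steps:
r(Z, Y) = 2 (r(Z, Y) = 2*1 = 2)
G(T, b) = 2 - 6*b (G(T, b) = 2 + b*(-1*6) = 2 + b*(-6) = 2 - 6*b)
a(z) = 4 (a(z) = 2 - (-6)/3 = 2 - 6*(-1/3) = 2 + 2 = 4)
a(10)*779 = 4*779 = 3116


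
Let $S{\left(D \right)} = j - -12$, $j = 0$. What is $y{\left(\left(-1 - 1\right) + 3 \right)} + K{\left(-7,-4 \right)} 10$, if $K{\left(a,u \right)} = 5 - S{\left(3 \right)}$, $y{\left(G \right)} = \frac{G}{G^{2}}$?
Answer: $-69$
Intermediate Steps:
$S{\left(D \right)} = 12$ ($S{\left(D \right)} = 0 - -12 = 0 + 12 = 12$)
$y{\left(G \right)} = \frac{1}{G}$ ($y{\left(G \right)} = \frac{G}{G^{2}} = \frac{1}{G}$)
$K{\left(a,u \right)} = -7$ ($K{\left(a,u \right)} = 5 - 12 = -7$)
$y{\left(\left(-1 - 1\right) + 3 \right)} + K{\left(-7,-4 \right)} 10 = \frac{1}{\left(-1 - 1\right) + 3} - 70 = \frac{1}{-2 + 3} - 70 = 1^{-1} - 70 = 1 - 70 = -69$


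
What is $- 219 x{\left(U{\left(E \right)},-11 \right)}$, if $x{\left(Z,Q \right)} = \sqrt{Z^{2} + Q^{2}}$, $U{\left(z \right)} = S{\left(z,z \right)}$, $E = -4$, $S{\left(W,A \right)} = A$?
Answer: $- 219 \sqrt{137} \approx -2563.3$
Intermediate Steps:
$U{\left(z \right)} = z$
$x{\left(Z,Q \right)} = \sqrt{Q^{2} + Z^{2}}$
$- 219 x{\left(U{\left(E \right)},-11 \right)} = - 219 \sqrt{\left(-11\right)^{2} + \left(-4\right)^{2}} = - 219 \sqrt{121 + 16} = - 219 \sqrt{137}$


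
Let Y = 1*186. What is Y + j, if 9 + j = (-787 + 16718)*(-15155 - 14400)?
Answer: -470840528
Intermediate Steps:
Y = 186
j = -470840714 (j = -9 + (-787 + 16718)*(-15155 - 14400) = -9 + 15931*(-29555) = -9 - 470840705 = -470840714)
Y + j = 186 - 470840714 = -470840528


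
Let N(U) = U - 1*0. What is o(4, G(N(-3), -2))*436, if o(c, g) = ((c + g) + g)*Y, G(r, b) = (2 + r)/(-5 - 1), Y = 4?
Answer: 22672/3 ≈ 7557.3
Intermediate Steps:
N(U) = U (N(U) = U + 0 = U)
G(r, b) = -⅓ - r/6 (G(r, b) = (2 + r)/(-6) = (2 + r)*(-⅙) = -⅓ - r/6)
o(c, g) = 4*c + 8*g (o(c, g) = ((c + g) + g)*4 = (c + 2*g)*4 = 4*c + 8*g)
o(4, G(N(-3), -2))*436 = (4*4 + 8*(-⅓ - ⅙*(-3)))*436 = (16 + 8*(-⅓ + ½))*436 = (16 + 8*(⅙))*436 = (16 + 4/3)*436 = (52/3)*436 = 22672/3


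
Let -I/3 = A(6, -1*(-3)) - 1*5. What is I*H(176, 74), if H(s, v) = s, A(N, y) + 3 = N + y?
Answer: -528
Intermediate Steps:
A(N, y) = -3 + N + y (A(N, y) = -3 + (N + y) = -3 + N + y)
I = -3 (I = -3*((-3 + 6 - 1*(-3)) - 1*5) = -3*((-3 + 6 + 3) - 5) = -3*(6 - 5) = -3*1 = -3)
I*H(176, 74) = -3*176 = -528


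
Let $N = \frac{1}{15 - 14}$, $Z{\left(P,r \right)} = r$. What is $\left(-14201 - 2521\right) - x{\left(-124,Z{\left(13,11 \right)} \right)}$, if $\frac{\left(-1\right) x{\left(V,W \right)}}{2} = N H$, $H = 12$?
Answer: $-16698$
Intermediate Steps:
$N = 1$ ($N = 1^{-1} = 1$)
$x{\left(V,W \right)} = -24$ ($x{\left(V,W \right)} = - 2 \cdot 1 \cdot 12 = \left(-2\right) 12 = -24$)
$\left(-14201 - 2521\right) - x{\left(-124,Z{\left(13,11 \right)} \right)} = \left(-14201 - 2521\right) - -24 = \left(-14201 - 2521\right) + 24 = -16722 + 24 = -16698$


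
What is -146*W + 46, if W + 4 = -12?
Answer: 2382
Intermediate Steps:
W = -16 (W = -4 - 12 = -16)
-146*W + 46 = -146*(-16) + 46 = 2336 + 46 = 2382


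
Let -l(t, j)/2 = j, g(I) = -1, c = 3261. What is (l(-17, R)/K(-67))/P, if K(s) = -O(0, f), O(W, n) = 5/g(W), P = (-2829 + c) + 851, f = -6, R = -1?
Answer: 2/6415 ≈ 0.00031177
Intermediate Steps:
l(t, j) = -2*j
P = 1283 (P = (-2829 + 3261) + 851 = 432 + 851 = 1283)
O(W, n) = -5 (O(W, n) = 5/(-1) = 5*(-1) = -5)
K(s) = 5 (K(s) = -1*(-5) = 5)
(l(-17, R)/K(-67))/P = (-2*(-1)/5)/1283 = (2*(1/5))*(1/1283) = (2/5)*(1/1283) = 2/6415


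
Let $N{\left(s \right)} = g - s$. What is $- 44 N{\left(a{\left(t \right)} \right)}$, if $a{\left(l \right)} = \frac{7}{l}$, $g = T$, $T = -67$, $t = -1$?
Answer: $2640$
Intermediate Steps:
$g = -67$
$N{\left(s \right)} = -67 - s$
$- 44 N{\left(a{\left(t \right)} \right)} = - 44 \left(-67 - \frac{7}{-1}\right) = - 44 \left(-67 - 7 \left(-1\right)\right) = - 44 \left(-67 - -7\right) = - 44 \left(-67 + 7\right) = \left(-44\right) \left(-60\right) = 2640$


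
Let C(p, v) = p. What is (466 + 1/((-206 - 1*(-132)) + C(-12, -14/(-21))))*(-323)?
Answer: -12944225/86 ≈ -1.5051e+5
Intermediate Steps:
(466 + 1/((-206 - 1*(-132)) + C(-12, -14/(-21))))*(-323) = (466 + 1/((-206 - 1*(-132)) - 12))*(-323) = (466 + 1/((-206 + 132) - 12))*(-323) = (466 + 1/(-74 - 12))*(-323) = (466 + 1/(-86))*(-323) = (466 - 1/86)*(-323) = (40075/86)*(-323) = -12944225/86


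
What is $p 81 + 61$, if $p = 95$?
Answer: $7756$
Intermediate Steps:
$p 81 + 61 = 95 \cdot 81 + 61 = 7695 + 61 = 7756$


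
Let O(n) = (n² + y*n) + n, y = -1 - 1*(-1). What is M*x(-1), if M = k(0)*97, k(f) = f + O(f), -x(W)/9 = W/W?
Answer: 0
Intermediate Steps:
y = 0 (y = -1 + 1 = 0)
O(n) = n + n² (O(n) = (n² + 0*n) + n = (n² + 0) + n = n² + n = n + n²)
x(W) = -9 (x(W) = -9*W/W = -9*1 = -9)
k(f) = f + f*(1 + f)
M = 0 (M = (0*(2 + 0))*97 = (0*2)*97 = 0*97 = 0)
M*x(-1) = 0*(-9) = 0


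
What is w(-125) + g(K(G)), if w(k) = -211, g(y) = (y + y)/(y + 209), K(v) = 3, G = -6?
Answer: -22363/106 ≈ -210.97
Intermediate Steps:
g(y) = 2*y/(209 + y) (g(y) = (2*y)/(209 + y) = 2*y/(209 + y))
w(-125) + g(K(G)) = -211 + 2*3/(209 + 3) = -211 + 2*3/212 = -211 + 2*3*(1/212) = -211 + 3/106 = -22363/106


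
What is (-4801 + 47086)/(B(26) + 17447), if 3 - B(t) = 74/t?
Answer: 549705/226813 ≈ 2.4236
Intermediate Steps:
B(t) = 3 - 74/t
(-4801 + 47086)/(B(26) + 17447) = (-4801 + 47086)/((3 - 74/26) + 17447) = 42285/((3 - 74*1/26) + 17447) = 42285/((3 - 37/13) + 17447) = 42285/(2/13 + 17447) = 42285/(226813/13) = 42285*(13/226813) = 549705/226813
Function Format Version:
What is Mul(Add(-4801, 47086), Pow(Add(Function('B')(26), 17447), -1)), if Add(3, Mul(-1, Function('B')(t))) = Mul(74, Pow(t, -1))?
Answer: Rational(549705, 226813) ≈ 2.4236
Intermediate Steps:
Function('B')(t) = Add(3, Mul(-74, Pow(t, -1))) (Function('B')(t) = Add(3, Mul(-1, Mul(74, Pow(t, -1)))) = Add(3, Mul(-74, Pow(t, -1))))
Mul(Add(-4801, 47086), Pow(Add(Function('B')(26), 17447), -1)) = Mul(Add(-4801, 47086), Pow(Add(Add(3, Mul(-74, Pow(26, -1))), 17447), -1)) = Mul(42285, Pow(Add(Add(3, Mul(-74, Rational(1, 26))), 17447), -1)) = Mul(42285, Pow(Add(Add(3, Rational(-37, 13)), 17447), -1)) = Mul(42285, Pow(Add(Rational(2, 13), 17447), -1)) = Mul(42285, Pow(Rational(226813, 13), -1)) = Mul(42285, Rational(13, 226813)) = Rational(549705, 226813)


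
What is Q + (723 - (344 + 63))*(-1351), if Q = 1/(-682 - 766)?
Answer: -618174369/1448 ≈ -4.2692e+5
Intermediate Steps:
Q = -1/1448 (Q = 1/(-1448) = -1/1448 ≈ -0.00069061)
Q + (723 - (344 + 63))*(-1351) = -1/1448 + (723 - (344 + 63))*(-1351) = -1/1448 + (723 - 1*407)*(-1351) = -1/1448 + (723 - 407)*(-1351) = -1/1448 + 316*(-1351) = -1/1448 - 426916 = -618174369/1448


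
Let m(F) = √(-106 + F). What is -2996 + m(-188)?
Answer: -2996 + 7*I*√6 ≈ -2996.0 + 17.146*I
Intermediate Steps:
-2996 + m(-188) = -2996 + √(-106 - 188) = -2996 + √(-294) = -2996 + 7*I*√6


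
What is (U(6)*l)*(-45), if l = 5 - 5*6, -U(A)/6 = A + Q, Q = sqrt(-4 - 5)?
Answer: -40500 - 20250*I ≈ -40500.0 - 20250.0*I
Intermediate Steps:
Q = 3*I (Q = sqrt(-9) = 3*I ≈ 3.0*I)
U(A) = -18*I - 6*A (U(A) = -6*(A + 3*I) = -18*I - 6*A)
l = -25 (l = 5 - 30 = -25)
(U(6)*l)*(-45) = ((-18*I - 6*6)*(-25))*(-45) = ((-18*I - 36)*(-25))*(-45) = ((-36 - 18*I)*(-25))*(-45) = (900 + 450*I)*(-45) = -40500 - 20250*I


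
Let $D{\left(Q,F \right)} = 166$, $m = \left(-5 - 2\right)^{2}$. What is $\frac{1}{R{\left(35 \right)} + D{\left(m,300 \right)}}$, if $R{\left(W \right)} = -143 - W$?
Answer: $- \frac{1}{12} \approx -0.083333$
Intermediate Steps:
$m = 49$ ($m = \left(-7\right)^{2} = 49$)
$\frac{1}{R{\left(35 \right)} + D{\left(m,300 \right)}} = \frac{1}{\left(-143 - 35\right) + 166} = \frac{1}{-178 + 166} = \frac{1}{-12} = - \frac{1}{12}$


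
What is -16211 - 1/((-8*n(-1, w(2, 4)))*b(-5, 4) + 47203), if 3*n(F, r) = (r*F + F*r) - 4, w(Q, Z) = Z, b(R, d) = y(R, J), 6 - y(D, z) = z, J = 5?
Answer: -765726586/47235 ≈ -16211.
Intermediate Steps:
y(D, z) = 6 - z
b(R, d) = 1 (b(R, d) = 6 - 1*5 = 6 - 5 = 1)
n(F, r) = -4/3 + 2*F*r/3 (n(F, r) = ((r*F + F*r) - 4)/3 = ((F*r + F*r) - 4)/3 = (2*F*r - 4)/3 = (-4 + 2*F*r)/3 = -4/3 + 2*F*r/3)
-16211 - 1/((-8*n(-1, w(2, 4)))*b(-5, 4) + 47203) = -16211 - 1/(-8*(-4/3 + (⅔)*(-1)*4)*1 + 47203) = -16211 - 1/(-8*(-4/3 - 8/3)*1 + 47203) = -16211 - 1/(-8*(-4)*1 + 47203) = -16211 - 1/(32*1 + 47203) = -16211 - 1/(32 + 47203) = -16211 - 1/47235 = -765726586/47235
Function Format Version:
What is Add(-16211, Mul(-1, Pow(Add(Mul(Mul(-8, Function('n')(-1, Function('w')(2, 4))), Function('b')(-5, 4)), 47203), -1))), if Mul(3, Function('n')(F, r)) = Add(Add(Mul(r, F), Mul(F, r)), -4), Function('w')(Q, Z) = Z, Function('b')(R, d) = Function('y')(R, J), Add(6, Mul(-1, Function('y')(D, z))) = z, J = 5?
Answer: Rational(-765726586, 47235) ≈ -16211.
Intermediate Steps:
Function('y')(D, z) = Add(6, Mul(-1, z))
Function('b')(R, d) = 1 (Function('b')(R, d) = Add(6, Mul(-1, 5)) = Add(6, -5) = 1)
Function('n')(F, r) = Add(Rational(-4, 3), Mul(Rational(2, 3), F, r)) (Function('n')(F, r) = Mul(Rational(1, 3), Add(Add(Mul(r, F), Mul(F, r)), -4)) = Mul(Rational(1, 3), Add(Add(Mul(F, r), Mul(F, r)), -4)) = Mul(Rational(1, 3), Add(Mul(2, F, r), -4)) = Mul(Rational(1, 3), Add(-4, Mul(2, F, r))) = Add(Rational(-4, 3), Mul(Rational(2, 3), F, r)))
Add(-16211, Mul(-1, Pow(Add(Mul(Mul(-8, Function('n')(-1, Function('w')(2, 4))), Function('b')(-5, 4)), 47203), -1))) = Add(-16211, Mul(-1, Pow(Add(Mul(Mul(-8, Add(Rational(-4, 3), Mul(Rational(2, 3), -1, 4))), 1), 47203), -1))) = Add(-16211, Mul(-1, Pow(Add(Mul(Mul(-8, Add(Rational(-4, 3), Rational(-8, 3))), 1), 47203), -1))) = Add(-16211, Mul(-1, Pow(Add(Mul(Mul(-8, -4), 1), 47203), -1))) = Add(-16211, Mul(-1, Pow(Add(Mul(32, 1), 47203), -1))) = Add(-16211, Mul(-1, Pow(Add(32, 47203), -1))) = Add(-16211, Mul(-1, Pow(47235, -1))) = Add(-16211, Mul(-1, Rational(1, 47235))) = Add(-16211, Rational(-1, 47235)) = Rational(-765726586, 47235)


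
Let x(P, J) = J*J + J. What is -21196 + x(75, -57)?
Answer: -18004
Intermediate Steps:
x(P, J) = J + J**2 (x(P, J) = J**2 + J = J + J**2)
-21196 + x(75, -57) = -21196 - 57*(1 - 57) = -21196 - 57*(-56) = -21196 + 3192 = -18004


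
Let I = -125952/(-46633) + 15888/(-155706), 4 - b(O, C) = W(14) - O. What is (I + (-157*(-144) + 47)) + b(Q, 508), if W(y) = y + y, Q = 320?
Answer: 27777825229001/1210172983 ≈ 22954.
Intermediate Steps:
W(y) = 2*y
b(O, C) = -24 + O (b(O, C) = 4 - (2*14 - O) = 4 - (28 - O) = 4 + (-28 + O) = -24 + O)
I = 3145096168/1210172983 (I = -125952*(-1/46633) + 15888*(-1/155706) = 125952/46633 - 2648/25951 = 3145096168/1210172983 ≈ 2.5989)
(I + (-157*(-144) + 47)) + b(Q, 508) = (3145096168/1210172983 + (-157*(-144) + 47)) + (-24 + 320) = (3145096168/1210172983 + (22608 + 47)) + 296 = (3145096168/1210172983 + 22655) + 296 = 27419614026033/1210172983 + 296 = 27777825229001/1210172983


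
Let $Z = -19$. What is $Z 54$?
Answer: $-1026$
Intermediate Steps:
$Z 54 = \left(-19\right) 54 = -1026$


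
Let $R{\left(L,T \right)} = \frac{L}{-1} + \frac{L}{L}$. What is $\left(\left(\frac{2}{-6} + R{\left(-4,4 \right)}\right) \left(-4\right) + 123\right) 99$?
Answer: $10329$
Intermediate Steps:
$R{\left(L,T \right)} = 1 - L$ ($R{\left(L,T \right)} = L \left(-1\right) + 1 = - L + 1 = 1 - L$)
$\left(\left(\frac{2}{-6} + R{\left(-4,4 \right)}\right) \left(-4\right) + 123\right) 99 = \left(\left(\frac{2}{-6} + \left(1 - -4\right)\right) \left(-4\right) + 123\right) 99 = \left(\left(2 \left(- \frac{1}{6}\right) + \left(1 + 4\right)\right) \left(-4\right) + 123\right) 99 = \left(\left(- \frac{1}{3} + 5\right) \left(-4\right) + 123\right) 99 = \left(\frac{14}{3} \left(-4\right) + 123\right) 99 = \left(- \frac{56}{3} + 123\right) 99 = \frac{313}{3} \cdot 99 = 10329$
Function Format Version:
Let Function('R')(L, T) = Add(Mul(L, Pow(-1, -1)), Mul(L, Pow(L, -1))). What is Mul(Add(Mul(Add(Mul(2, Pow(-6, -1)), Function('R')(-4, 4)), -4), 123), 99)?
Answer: 10329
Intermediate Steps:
Function('R')(L, T) = Add(1, Mul(-1, L)) (Function('R')(L, T) = Add(Mul(L, -1), 1) = Add(Mul(-1, L), 1) = Add(1, Mul(-1, L)))
Mul(Add(Mul(Add(Mul(2, Pow(-6, -1)), Function('R')(-4, 4)), -4), 123), 99) = Mul(Add(Mul(Add(Mul(2, Pow(-6, -1)), Add(1, Mul(-1, -4))), -4), 123), 99) = Mul(Add(Mul(Add(Mul(2, Rational(-1, 6)), Add(1, 4)), -4), 123), 99) = Mul(Add(Mul(Add(Rational(-1, 3), 5), -4), 123), 99) = Mul(Add(Mul(Rational(14, 3), -4), 123), 99) = Mul(Add(Rational(-56, 3), 123), 99) = Mul(Rational(313, 3), 99) = 10329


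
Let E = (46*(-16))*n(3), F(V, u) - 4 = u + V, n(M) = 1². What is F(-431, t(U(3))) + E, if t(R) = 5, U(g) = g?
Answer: -1158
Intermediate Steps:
n(M) = 1
F(V, u) = 4 + V + u (F(V, u) = 4 + (u + V) = 4 + (V + u) = 4 + V + u)
E = -736 (E = (46*(-16))*1 = -736*1 = -736)
F(-431, t(U(3))) + E = (4 - 431 + 5) - 736 = -422 - 736 = -1158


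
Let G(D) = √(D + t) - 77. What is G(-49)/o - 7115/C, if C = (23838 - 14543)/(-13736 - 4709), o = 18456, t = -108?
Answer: 484418826017/34309704 + I*√157/18456 ≈ 14119.0 + 0.00067891*I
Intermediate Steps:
G(D) = -77 + √(-108 + D) (G(D) = √(D - 108) - 77 = √(-108 + D) - 77 = -77 + √(-108 + D))
C = -1859/3689 (C = 9295/(-18445) = 9295*(-1/18445) = -1859/3689 ≈ -0.50393)
G(-49)/o - 7115/C = (-77 + √(-108 - 49))/18456 - 7115/(-1859/3689) = (-77 + √(-157))*(1/18456) - 7115*(-3689/1859) = (-77 + I*√157)*(1/18456) + 26247235/1859 = (-77/18456 + I*√157/18456) + 26247235/1859 = 484418826017/34309704 + I*√157/18456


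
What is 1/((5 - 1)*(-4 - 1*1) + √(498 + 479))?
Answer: 20/577 + √977/577 ≈ 0.088834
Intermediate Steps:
1/((5 - 1)*(-4 - 1*1) + √(498 + 479)) = 1/(4*(-4 - 1) + √977) = 1/(4*(-5) + √977) = 1/(-20 + √977)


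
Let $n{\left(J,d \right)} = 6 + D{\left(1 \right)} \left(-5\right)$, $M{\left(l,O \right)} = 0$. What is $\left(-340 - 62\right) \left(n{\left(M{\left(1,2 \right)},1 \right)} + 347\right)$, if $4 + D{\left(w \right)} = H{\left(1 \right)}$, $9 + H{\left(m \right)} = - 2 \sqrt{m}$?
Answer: $-172056$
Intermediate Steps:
$H{\left(m \right)} = -9 - 2 \sqrt{m}$
$D{\left(w \right)} = -15$ ($D{\left(w \right)} = -4 - \left(9 + 2 \sqrt{1}\right) = -4 - 11 = -15$)
$n{\left(J,d \right)} = 81$ ($n{\left(J,d \right)} = 6 - -75 = 6 + 75 = 81$)
$\left(-340 - 62\right) \left(n{\left(M{\left(1,2 \right)},1 \right)} + 347\right) = \left(-340 - 62\right) \left(81 + 347\right) = \left(-402\right) 428 = -172056$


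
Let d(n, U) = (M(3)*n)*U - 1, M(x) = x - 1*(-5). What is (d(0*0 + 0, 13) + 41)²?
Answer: 1600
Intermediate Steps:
M(x) = 5 + x (M(x) = x + 5 = 5 + x)
d(n, U) = -1 + 8*U*n (d(n, U) = ((5 + 3)*n)*U - 1 = (8*n)*U - 1 = 8*U*n - 1 = -1 + 8*U*n)
(d(0*0 + 0, 13) + 41)² = ((-1 + 8*13*(0*0 + 0)) + 41)² = ((-1 + 8*13*(0 + 0)) + 41)² = ((-1 + 8*13*0) + 41)² = ((-1 + 0) + 41)² = (-1 + 41)² = 40² = 1600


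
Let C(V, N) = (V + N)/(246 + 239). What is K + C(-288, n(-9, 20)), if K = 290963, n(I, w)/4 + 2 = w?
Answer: 141116839/485 ≈ 2.9096e+5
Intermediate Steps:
n(I, w) = -8 + 4*w
C(V, N) = N/485 + V/485 (C(V, N) = (N + V)/485 = (N + V)*(1/485) = N/485 + V/485)
K + C(-288, n(-9, 20)) = 290963 + ((-8 + 4*20)/485 + (1/485)*(-288)) = 290963 + ((-8 + 80)/485 - 288/485) = 290963 + ((1/485)*72 - 288/485) = 290963 + (72/485 - 288/485) = 290963 - 216/485 = 141116839/485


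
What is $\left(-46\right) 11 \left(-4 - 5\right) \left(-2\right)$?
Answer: $-9108$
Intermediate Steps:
$\left(-46\right) 11 \left(-4 - 5\right) \left(-2\right) = - 506 \left(\left(-9\right) \left(-2\right)\right) = \left(-506\right) 18 = -9108$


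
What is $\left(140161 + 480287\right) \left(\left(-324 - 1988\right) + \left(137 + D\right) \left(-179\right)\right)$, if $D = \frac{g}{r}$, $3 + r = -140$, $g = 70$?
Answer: $- \frac{2373136044000}{143} \approx -1.6595 \cdot 10^{10}$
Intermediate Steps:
$r = -143$ ($r = -3 - 140 = -143$)
$D = - \frac{70}{143}$ ($D = \frac{70}{-143} = 70 \left(- \frac{1}{143}\right) = - \frac{70}{143} \approx -0.48951$)
$\left(140161 + 480287\right) \left(\left(-324 - 1988\right) + \left(137 + D\right) \left(-179\right)\right) = \left(140161 + 480287\right) \left(\left(-324 - 1988\right) + \left(137 - \frac{70}{143}\right) \left(-179\right)\right) = 620448 \left(\left(-324 - 1988\right) + \frac{19521}{143} \left(-179\right)\right) = 620448 \left(-2312 - \frac{3494259}{143}\right) = 620448 \left(- \frac{3824875}{143}\right) = - \frac{2373136044000}{143}$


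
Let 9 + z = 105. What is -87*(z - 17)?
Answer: -6873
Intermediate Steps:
z = 96 (z = -9 + 105 = 96)
-87*(z - 17) = -87*(96 - 17) = -87*79 = -6873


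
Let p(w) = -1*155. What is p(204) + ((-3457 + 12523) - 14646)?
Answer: -5735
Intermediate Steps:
p(w) = -155
p(204) + ((-3457 + 12523) - 14646) = -155 + ((-3457 + 12523) - 14646) = -155 + (9066 - 14646) = -155 - 5580 = -5735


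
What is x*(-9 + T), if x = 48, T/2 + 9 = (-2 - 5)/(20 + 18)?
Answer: -24960/19 ≈ -1313.7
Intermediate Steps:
T = -349/19 (T = -18 + 2*((-2 - 5)/(20 + 18)) = -18 + 2*(-7/38) = -18 - 7/19 = -349/19 ≈ -18.368)
x*(-9 + T) = 48*(-9 - 349/19) = 48*(-520/19) = -24960/19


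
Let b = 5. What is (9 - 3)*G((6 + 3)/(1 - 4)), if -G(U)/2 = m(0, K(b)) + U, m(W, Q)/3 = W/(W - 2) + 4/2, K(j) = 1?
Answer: -36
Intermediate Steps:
m(W, Q) = 6 + 3*W/(-2 + W) (m(W, Q) = 3*(W/(W - 2) + 4/2) = 3*(W/(-2 + W) + 4*(½)) = 3*(W/(-2 + W) + 2) = 3*(2 + W/(-2 + W)) = 6 + 3*W/(-2 + W))
G(U) = -12 - 2*U (G(U) = -2*(3*(-4 + 3*0)/(-2 + 0) + U) = -2*(3*(-4 + 0)/(-2) + U) = -2*(3*(-½)*(-4) + U) = -2*(6 + U) = -12 - 2*U)
(9 - 3)*G((6 + 3)/(1 - 4)) = (9 - 3)*(-12 - 2*(6 + 3)/(1 - 4)) = 6*(-12 - 18/(-3)) = 6*(-12 - 18*(-1)/3) = 6*(-12 - 2*(-3)) = 6*(-12 + 6) = 6*(-6) = -36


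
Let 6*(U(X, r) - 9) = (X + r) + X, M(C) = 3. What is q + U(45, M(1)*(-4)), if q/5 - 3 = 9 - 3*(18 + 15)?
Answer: -413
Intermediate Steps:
U(X, r) = 9 + X/3 + r/6 (U(X, r) = 9 + ((X + r) + X)/6 = 9 + (r + 2*X)/6 = 9 + (X/3 + r/6) = 9 + X/3 + r/6)
q = -435 (q = 15 + 5*(9 - 3*(18 + 15)) = 15 + 5*(9 - 3*33) = 15 + 5*(9 - 99) = 15 + 5*(-90) = 15 - 450 = -435)
q + U(45, M(1)*(-4)) = -435 + (9 + (⅓)*45 + (3*(-4))/6) = -435 + (9 + 15 + (⅙)*(-12)) = -435 + (9 + 15 - 2) = -435 + 22 = -413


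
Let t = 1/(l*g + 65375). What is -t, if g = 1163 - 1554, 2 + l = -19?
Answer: -1/73586 ≈ -1.3590e-5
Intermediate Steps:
l = -21 (l = -2 - 19 = -21)
g = -391
t = 1/73586 (t = 1/(-21*(-391) + 65375) = 1/(8211 + 65375) = 1/73586 ≈ 1.3590e-5)
-t = -1*1/73586 = -1/73586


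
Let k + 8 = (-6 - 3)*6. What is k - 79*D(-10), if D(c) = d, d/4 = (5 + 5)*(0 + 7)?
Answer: -22182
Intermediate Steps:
d = 280 (d = 4*((5 + 5)*(0 + 7)) = 4*(10*7) = 4*70 = 280)
D(c) = 280
k = -62 (k = -8 + (-6 - 3)*6 = -8 - 9*6 = -8 - 54 = -62)
k - 79*D(-10) = -62 - 79*280 = -62 - 22120 = -22182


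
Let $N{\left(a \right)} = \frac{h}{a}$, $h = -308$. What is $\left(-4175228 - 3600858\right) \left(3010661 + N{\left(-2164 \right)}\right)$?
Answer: $- \frac{12665437538148308}{541} \approx -2.3411 \cdot 10^{13}$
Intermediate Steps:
$N{\left(a \right)} = - \frac{308}{a}$
$\left(-4175228 - 3600858\right) \left(3010661 + N{\left(-2164 \right)}\right) = \left(-4175228 - 3600858\right) \left(3010661 - \frac{308}{-2164}\right) = \left(-4175228 - 3600858\right) \left(3010661 - - \frac{77}{541}\right) = - 7776086 \left(3010661 + \frac{77}{541}\right) = \left(-7776086\right) \frac{1628767678}{541} = - \frac{12665437538148308}{541}$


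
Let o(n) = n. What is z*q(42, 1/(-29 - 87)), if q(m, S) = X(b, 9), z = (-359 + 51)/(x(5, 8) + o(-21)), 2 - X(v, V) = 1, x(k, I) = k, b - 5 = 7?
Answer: 77/4 ≈ 19.250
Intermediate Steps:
b = 12 (b = 5 + 7 = 12)
X(v, V) = 1 (X(v, V) = 2 - 1*1 = 2 - 1 = 1)
z = 77/4 (z = (-359 + 51)/(5 - 21) = -308/(-16) = -308*(-1/16) = 77/4 ≈ 19.250)
q(m, S) = 1
z*q(42, 1/(-29 - 87)) = (77/4)*1 = 77/4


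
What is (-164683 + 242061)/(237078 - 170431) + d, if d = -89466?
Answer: -851794732/9521 ≈ -89465.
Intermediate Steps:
(-164683 + 242061)/(237078 - 170431) + d = (-164683 + 242061)/(237078 - 170431) - 89466 = 77378/66647 - 89466 = 77378*(1/66647) - 89466 = 11054/9521 - 89466 = -851794732/9521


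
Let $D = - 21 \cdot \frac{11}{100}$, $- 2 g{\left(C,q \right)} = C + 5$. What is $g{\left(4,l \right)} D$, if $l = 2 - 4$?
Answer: $\frac{2079}{200} \approx 10.395$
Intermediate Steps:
$l = -2$ ($l = 2 - 4 = -2$)
$g{\left(C,q \right)} = - \frac{5}{2} - \frac{C}{2}$ ($g{\left(C,q \right)} = - \frac{C + 5}{2} = - \frac{5 + C}{2} = - \frac{5}{2} - \frac{C}{2}$)
$D = - \frac{231}{100}$ ($D = - 21 \cdot 11 \cdot \frac{1}{100} = \left(-21\right) \frac{11}{100} = - \frac{231}{100} \approx -2.31$)
$g{\left(4,l \right)} D = \left(- \frac{5}{2} - 2\right) \left(- \frac{231}{100}\right) = \left(- \frac{9}{2}\right) \left(- \frac{231}{100}\right) = \frac{2079}{200}$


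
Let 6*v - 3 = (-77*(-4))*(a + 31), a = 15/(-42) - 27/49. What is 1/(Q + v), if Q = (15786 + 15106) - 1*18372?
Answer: 14/196913 ≈ 7.1097e-5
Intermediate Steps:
a = -89/98 (a = 15*(-1/42) - 27*1/49 = -5/14 - 27/49 = -89/98 ≈ -0.90816)
Q = 12520 (Q = 30892 - 18372 = 12520)
v = 21633/14 (v = ½ + ((-77*(-4))*(-89/98 + 31))/6 = ½ + (308*(2949/98))/6 = ½ + (⅙)*(64878/7) = ½ + 10813/7 = 21633/14 ≈ 1545.2)
1/(Q + v) = 1/(12520 + 21633/14) = 1/(196913/14) = 14/196913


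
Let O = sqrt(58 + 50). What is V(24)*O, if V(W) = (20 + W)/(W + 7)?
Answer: 264*sqrt(3)/31 ≈ 14.750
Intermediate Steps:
V(W) = (20 + W)/(7 + W)
O = 6*sqrt(3) (O = sqrt(108) = 6*sqrt(3) ≈ 10.392)
V(24)*O = ((20 + 24)/(7 + 24))*(6*sqrt(3)) = (44/31)*(6*sqrt(3)) = ((1/31)*44)*(6*sqrt(3)) = 44*(6*sqrt(3))/31 = 264*sqrt(3)/31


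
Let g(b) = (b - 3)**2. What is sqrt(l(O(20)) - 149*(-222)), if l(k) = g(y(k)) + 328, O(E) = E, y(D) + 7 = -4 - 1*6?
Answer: sqrt(33806) ≈ 183.86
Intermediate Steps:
y(D) = -17 (y(D) = -7 + (-4 - 1*6) = -7 + (-4 - 6) = -7 - 10 = -17)
g(b) = (-3 + b)**2
l(k) = 728 (l(k) = (-3 - 17)**2 + 328 = (-20)**2 + 328 = 400 + 328 = 728)
sqrt(l(O(20)) - 149*(-222)) = sqrt(728 - 149*(-222)) = sqrt(728 + 33078) = sqrt(33806)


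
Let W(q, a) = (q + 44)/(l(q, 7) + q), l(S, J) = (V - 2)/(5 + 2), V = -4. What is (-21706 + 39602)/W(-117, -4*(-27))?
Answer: 14764200/511 ≈ 28893.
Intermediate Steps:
l(S, J) = -6/7 (l(S, J) = (-4 - 2)/(5 + 2) = -6/7)
W(q, a) = (44 + q)/(-6/7 + q) (W(q, a) = (q + 44)/(-6/7 + q) = (44 + q)/(-6/7 + q))
(-21706 + 39602)/W(-117, -4*(-27)) = (-21706 + 39602)/((7*(44 - 117)/(-6 + 7*(-117)))) = 17896/((7*(-73)/(-6 - 819))) = 17896/((7*(-73)/(-825))) = 17896/((7*(-1/825)*(-73))) = 17896/(511/825) = 17896*(825/511) = 14764200/511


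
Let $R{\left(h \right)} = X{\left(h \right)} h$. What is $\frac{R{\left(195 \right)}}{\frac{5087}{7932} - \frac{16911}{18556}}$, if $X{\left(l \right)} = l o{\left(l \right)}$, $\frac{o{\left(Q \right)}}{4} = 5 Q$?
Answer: $- \frac{68210450962875}{124199} \approx -5.492 \cdot 10^{8}$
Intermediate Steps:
$o{\left(Q \right)} = 20 Q$ ($o{\left(Q \right)} = 4 \cdot 5 Q = 20 Q$)
$X{\left(l \right)} = 20 l^{2}$ ($X{\left(l \right)} = l 20 l = 20 l^{2}$)
$R{\left(h \right)} = 20 h^{3}$ ($R{\left(h \right)} = 20 h^{2} h = 20 h^{3}$)
$\frac{R{\left(195 \right)}}{\frac{5087}{7932} - \frac{16911}{18556}} = \frac{20 \cdot 195^{3}}{\frac{5087}{7932} - \frac{16911}{18556}} = \frac{20 \cdot 7414875}{5087 \cdot \frac{1}{7932} - \frac{16911}{18556}} = \frac{148297500}{\frac{5087}{7932} - \frac{16911}{18556}} = \frac{148297500}{- \frac{2483980}{9199137}} = 148297500 \left(- \frac{9199137}{2483980}\right) = - \frac{68210450962875}{124199}$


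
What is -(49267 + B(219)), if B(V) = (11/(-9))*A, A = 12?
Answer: -147757/3 ≈ -49252.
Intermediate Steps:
B(V) = -44/3 (B(V) = (11/(-9))*12 = (11*(-⅑))*12 = -11/9*12 = -44/3)
-(49267 + B(219)) = -(49267 - 44/3) = -1*147757/3 = -147757/3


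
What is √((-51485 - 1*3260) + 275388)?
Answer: √220643 ≈ 469.73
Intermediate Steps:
√((-51485 - 1*3260) + 275388) = √((-51485 - 3260) + 275388) = √(-54745 + 275388) = √220643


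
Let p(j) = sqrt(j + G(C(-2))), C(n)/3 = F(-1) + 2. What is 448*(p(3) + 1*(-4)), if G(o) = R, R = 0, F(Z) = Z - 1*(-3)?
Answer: -1792 + 448*sqrt(3) ≈ -1016.0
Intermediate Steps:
F(Z) = 3 + Z (F(Z) = Z + 3 = 3 + Z)
C(n) = 12 (C(n) = 3*((3 - 1) + 2) = 3*(2 + 2) = 3*4 = 12)
G(o) = 0
p(j) = sqrt(j) (p(j) = sqrt(j + 0) = sqrt(j))
448*(p(3) + 1*(-4)) = 448*(sqrt(3) + 1*(-4)) = 448*(sqrt(3) - 4) = 448*(-4 + sqrt(3)) = -1792 + 448*sqrt(3)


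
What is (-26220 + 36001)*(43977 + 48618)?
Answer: 905671695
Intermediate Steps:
(-26220 + 36001)*(43977 + 48618) = 9781*92595 = 905671695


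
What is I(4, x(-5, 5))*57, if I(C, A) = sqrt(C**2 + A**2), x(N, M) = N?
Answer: 57*sqrt(41) ≈ 364.98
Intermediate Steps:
I(C, A) = sqrt(A**2 + C**2)
I(4, x(-5, 5))*57 = sqrt((-5)**2 + 4**2)*57 = sqrt(25 + 16)*57 = sqrt(41)*57 = 57*sqrt(41)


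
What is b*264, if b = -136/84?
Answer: -2992/7 ≈ -427.43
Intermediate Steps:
b = -34/21 (b = -136*1/84 = -34/21 ≈ -1.6190)
b*264 = -34/21*264 = -2992/7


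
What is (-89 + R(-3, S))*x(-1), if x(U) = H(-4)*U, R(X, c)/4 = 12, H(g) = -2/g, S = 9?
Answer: 41/2 ≈ 20.500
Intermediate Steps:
R(X, c) = 48 (R(X, c) = 4*12 = 48)
x(U) = U/2 (x(U) = (-2/(-4))*U = (-2*(-¼))*U = U/2)
(-89 + R(-3, S))*x(-1) = (-89 + 48)*((½)*(-1)) = -41*(-½) = 41/2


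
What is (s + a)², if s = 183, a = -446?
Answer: 69169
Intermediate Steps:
(s + a)² = (183 - 446)² = (-263)² = 69169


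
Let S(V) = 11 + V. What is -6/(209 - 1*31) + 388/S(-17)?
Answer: -17275/267 ≈ -64.700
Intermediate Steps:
-6/(209 - 1*31) + 388/S(-17) = -6/(209 - 1*31) + 388/(11 - 17) = -6/(209 - 31) + 388/(-6) = -6/178 + 388*(-⅙) = -6*1/178 - 194/3 = -3/89 - 194/3 = -17275/267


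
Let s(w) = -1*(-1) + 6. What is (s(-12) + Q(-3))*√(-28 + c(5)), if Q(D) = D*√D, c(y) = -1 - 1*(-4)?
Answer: 15*√3 + 35*I ≈ 25.981 + 35.0*I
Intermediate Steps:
c(y) = 3 (c(y) = -1 + 4 = 3)
Q(D) = D^(3/2)
s(w) = 7 (s(w) = 1 + 6 = 7)
(s(-12) + Q(-3))*√(-28 + c(5)) = (7 + (-3)^(3/2))*√(-28 + 3) = (7 - 3*I*√3)*√(-25) = (7 - 3*I*√3)*(5*I) = 5*I*(7 - 3*I*√3)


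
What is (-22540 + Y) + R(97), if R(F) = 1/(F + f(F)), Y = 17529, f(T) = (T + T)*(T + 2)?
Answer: -96727332/19303 ≈ -5011.0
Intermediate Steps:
f(T) = 2*T*(2 + T) (f(T) = (2*T)*(2 + T) = 2*T*(2 + T))
R(F) = 1/(F + 2*F*(2 + F))
(-22540 + Y) + R(97) = (-22540 + 17529) + 1/(97*(5 + 2*97)) = -5011 + 1/(97*(5 + 194)) = -5011 + (1/97)/199 = -5011 + (1/97)*(1/199) = -5011 + 1/19303 = -96727332/19303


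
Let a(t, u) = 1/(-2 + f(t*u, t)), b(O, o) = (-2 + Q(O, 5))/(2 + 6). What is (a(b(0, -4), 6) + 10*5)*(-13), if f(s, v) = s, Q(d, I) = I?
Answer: -702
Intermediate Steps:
b(O, o) = 3/8 (b(O, o) = (-2 + 5)/(2 + 6) = 3/8)
a(t, u) = 1/(-2 + t*u)
(a(b(0, -4), 6) + 10*5)*(-13) = (1/(-2 + (3/8)*6) + 10*5)*(-13) = (1/(-2 + 9/4) + 50)*(-13) = (1/(¼) + 50)*(-13) = (4 + 50)*(-13) = 54*(-13) = -702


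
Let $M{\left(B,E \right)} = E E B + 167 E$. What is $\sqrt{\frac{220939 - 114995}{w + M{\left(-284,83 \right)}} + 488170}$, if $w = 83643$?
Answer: $\frac{4 \sqrt{6589868792016077}}{464743} \approx 698.69$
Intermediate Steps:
$M{\left(B,E \right)} = 167 E + B E^{2}$ ($M{\left(B,E \right)} = E^{2} B + 167 E = B E^{2} + 167 E = 167 E + B E^{2}$)
$\sqrt{\frac{220939 - 114995}{w + M{\left(-284,83 \right)}} + 488170} = \sqrt{\frac{220939 - 114995}{83643 + 83 \left(167 - 23572\right)} + 488170} = \sqrt{\frac{105944}{83643 + 83 \left(167 - 23572\right)} + 488170} = \sqrt{\frac{105944}{83643 + 83 \left(-23405\right)} + 488170} = \sqrt{\frac{105944}{83643 - 1942615} + 488170} = \sqrt{\frac{105944}{-1858972} + 488170} = \sqrt{105944 \left(- \frac{1}{1858972}\right) + 488170} = \sqrt{- \frac{26486}{464743} + 488170} = \sqrt{\frac{226873563824}{464743}} = \frac{4 \sqrt{6589868792016077}}{464743}$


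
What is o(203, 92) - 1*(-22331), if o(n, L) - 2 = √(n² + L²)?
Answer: 22333 + √49673 ≈ 22556.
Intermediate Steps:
o(n, L) = 2 + √(L² + n²) (o(n, L) = 2 + √(n² + L²) = 2 + √(L² + n²))
o(203, 92) - 1*(-22331) = (2 + √(92² + 203²)) - 1*(-22331) = (2 + √(8464 + 41209)) + 22331 = (2 + √49673) + 22331 = 22333 + √49673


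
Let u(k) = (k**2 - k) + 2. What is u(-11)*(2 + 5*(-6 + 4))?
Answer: -1072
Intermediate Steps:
u(k) = 2 + k**2 - k
u(-11)*(2 + 5*(-6 + 4)) = (2 + (-11)**2 - 1*(-11))*(2 + 5*(-6 + 4)) = (2 + 121 + 11)*(2 + 5*(-2)) = 134*(2 - 10) = 134*(-8) = -1072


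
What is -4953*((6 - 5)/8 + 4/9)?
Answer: -67691/24 ≈ -2820.5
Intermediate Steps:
-4953*((6 - 5)/8 + 4/9) = -4953*(1*(⅛) + 4*(⅑)) = -4953*(⅛ + 4/9) = -4953*41/72 = -67691/24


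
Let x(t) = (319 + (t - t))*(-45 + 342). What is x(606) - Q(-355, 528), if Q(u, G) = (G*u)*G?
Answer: 99063063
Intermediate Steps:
Q(u, G) = u*G**2
x(t) = 94743 (x(t) = (319 + 0)*297 = 319*297 = 94743)
x(606) - Q(-355, 528) = 94743 - (-355)*528**2 = 94743 - (-355)*278784 = 94743 - 1*(-98968320) = 94743 + 98968320 = 99063063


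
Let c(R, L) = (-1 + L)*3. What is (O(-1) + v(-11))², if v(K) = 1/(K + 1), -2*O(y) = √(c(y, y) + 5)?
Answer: -6/25 + I/10 ≈ -0.24 + 0.1*I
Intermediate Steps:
c(R, L) = -3 + 3*L
O(y) = -√(2 + 3*y)/2 (O(y) = -√((-3 + 3*y) + 5)/2 = -√(2 + 3*y)/2)
v(K) = 1/(1 + K)
(O(-1) + v(-11))² = (-√(2 + 3*(-1))/2 + 1/(1 - 11))² = (-√(2 - 3)/2 + 1/(-10))² = (-I/2 - ⅒)² = (-⅒ - I/2)²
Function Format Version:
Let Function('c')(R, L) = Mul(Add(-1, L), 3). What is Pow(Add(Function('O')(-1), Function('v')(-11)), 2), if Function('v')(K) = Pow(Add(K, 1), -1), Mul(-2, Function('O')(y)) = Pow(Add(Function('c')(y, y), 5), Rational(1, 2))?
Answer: Add(Rational(-6, 25), Mul(Rational(1, 10), I)) ≈ Add(-0.24000, Mul(0.10000, I))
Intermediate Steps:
Function('c')(R, L) = Add(-3, Mul(3, L))
Function('O')(y) = Mul(Rational(-1, 2), Pow(Add(2, Mul(3, y)), Rational(1, 2))) (Function('O')(y) = Mul(Rational(-1, 2), Pow(Add(Add(-3, Mul(3, y)), 5), Rational(1, 2))) = Mul(Rational(-1, 2), Pow(Add(2, Mul(3, y)), Rational(1, 2))))
Function('v')(K) = Pow(Add(1, K), -1)
Pow(Add(Function('O')(-1), Function('v')(-11)), 2) = Pow(Add(Mul(Rational(-1, 2), Pow(Add(2, Mul(3, -1)), Rational(1, 2))), Pow(Add(1, -11), -1)), 2) = Pow(Add(Mul(Rational(-1, 2), Pow(Add(2, -3), Rational(1, 2))), Pow(-10, -1)), 2) = Pow(Add(Mul(Rational(-1, 2), Pow(-1, Rational(1, 2))), Rational(-1, 10)), 2) = Pow(Add(Mul(Rational(-1, 2), I), Rational(-1, 10)), 2) = Pow(Add(Rational(-1, 10), Mul(Rational(-1, 2), I)), 2)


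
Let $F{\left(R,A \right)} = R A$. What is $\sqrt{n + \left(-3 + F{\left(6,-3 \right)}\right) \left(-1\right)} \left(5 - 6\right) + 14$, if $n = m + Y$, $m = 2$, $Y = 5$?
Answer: $14 - 2 \sqrt{7} \approx 8.7085$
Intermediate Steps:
$n = 7$ ($n = 2 + 5 = 7$)
$F{\left(R,A \right)} = A R$
$\sqrt{n + \left(-3 + F{\left(6,-3 \right)}\right) \left(-1\right)} \left(5 - 6\right) + 14 = \sqrt{7 + \left(-3 - 18\right) \left(-1\right)} \left(5 - 6\right) + 14 = \sqrt{7 - -21} \left(-1\right) + 14 = \sqrt{7 + 21} \left(-1\right) + 14 = \sqrt{28} \left(-1\right) + 14 = 2 \sqrt{7} \left(-1\right) + 14 = - 2 \sqrt{7} + 14 = 14 - 2 \sqrt{7}$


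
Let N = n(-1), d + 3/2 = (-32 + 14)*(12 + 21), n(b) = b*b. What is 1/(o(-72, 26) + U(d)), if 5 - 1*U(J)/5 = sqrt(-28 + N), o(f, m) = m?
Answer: 17/1092 + 5*I*sqrt(3)/1092 ≈ 0.015568 + 0.0079306*I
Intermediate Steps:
n(b) = b**2
d = -1191/2 (d = -3/2 + (-32 + 14)*(12 + 21) = -3/2 - 18*33 = -3/2 - 594 = -1191/2 ≈ -595.50)
N = 1 (N = (-1)**2 = 1)
U(J) = 25 - 15*I*sqrt(3) (U(J) = 25 - 5*sqrt(-28 + 1) = 25 - 15*I*sqrt(3))
1/(o(-72, 26) + U(d)) = 1/(26 + (25 - 15*I*sqrt(3))) = 1/(51 - 15*I*sqrt(3))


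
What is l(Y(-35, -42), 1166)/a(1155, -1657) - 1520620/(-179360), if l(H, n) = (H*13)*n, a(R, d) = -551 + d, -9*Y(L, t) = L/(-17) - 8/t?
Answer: 40534024591/3976357392 ≈ 10.194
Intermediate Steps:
Y(L, t) = L/153 + 8/(9*t) (Y(L, t) = -(L/(-17) - 8/t)/9 = -(L*(-1/17) - 8/t)/9 = -(-L/17 - 8/t)/9 = -(-8/t - L/17)/9 = L/153 + 8/(9*t))
l(H, n) = 13*H*n (l(H, n) = (13*H)*n = 13*H*n)
l(Y(-35, -42), 1166)/a(1155, -1657) - 1520620/(-179360) = (13*((1/153)*(136 - 35*(-42))/(-42))*1166)/(-551 - 1657) - 1520620/(-179360) = (13*((1/153)*(-1/42)*(136 + 1470))*1166)/(-2208) - 1520620*(-1/179360) = (13*((1/153)*(-1/42)*1606)*1166)*(-1/2208) + 76031/8968 = (13*(-803/3213)*1166)*(-1/2208) + 76031/8968 = -12171874/3213*(-1/2208) + 76031/8968 = 6085937/3547152 + 76031/8968 = 40534024591/3976357392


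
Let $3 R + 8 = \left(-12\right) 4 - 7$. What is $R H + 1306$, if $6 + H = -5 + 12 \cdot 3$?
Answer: $781$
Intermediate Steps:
$H = 25$ ($H = -6 + \left(-5 + 12 \cdot 3\right) = -6 + \left(-5 + 36\right) = -6 + 31 = 25$)
$R = -21$ ($R = - \frac{8}{3} + \frac{\left(-12\right) 4 - 7}{3} = - \frac{8}{3} + \frac{-48 - 7}{3} = - \frac{8}{3} + \frac{1}{3} \left(-55\right) = - \frac{8}{3} - \frac{55}{3} = -21$)
$R H + 1306 = \left(-21\right) 25 + 1306 = -525 + 1306 = 781$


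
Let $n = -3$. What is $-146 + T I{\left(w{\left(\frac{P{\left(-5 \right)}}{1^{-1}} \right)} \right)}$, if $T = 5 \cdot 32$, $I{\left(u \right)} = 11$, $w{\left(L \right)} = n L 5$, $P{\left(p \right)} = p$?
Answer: $1614$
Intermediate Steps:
$w{\left(L \right)} = - 15 L$ ($w{\left(L \right)} = - 3 L 5 = - 15 L$)
$T = 160$
$-146 + T I{\left(w{\left(\frac{P{\left(-5 \right)}}{1^{-1}} \right)} \right)} = -146 + 160 \cdot 11 = -146 + 1760 = 1614$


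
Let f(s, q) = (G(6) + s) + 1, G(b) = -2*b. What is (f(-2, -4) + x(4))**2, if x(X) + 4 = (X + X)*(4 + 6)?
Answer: 3969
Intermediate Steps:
x(X) = -4 + 20*X (x(X) = -4 + (X + X)*(4 + 6) = -4 + (2*X)*10 = -4 + 20*X)
f(s, q) = -11 + s (f(s, q) = (-2*6 + s) + 1 = (-12 + s) + 1 = -11 + s)
(f(-2, -4) + x(4))**2 = ((-11 - 2) + (-4 + 20*4))**2 = (-13 + (-4 + 80))**2 = (-13 + 76)**2 = 63**2 = 3969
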